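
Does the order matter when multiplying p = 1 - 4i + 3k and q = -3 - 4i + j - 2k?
Yes: pq = -13 + 5i - 19j - 15k ≠ -13 + 11i + 21j - 7k = qp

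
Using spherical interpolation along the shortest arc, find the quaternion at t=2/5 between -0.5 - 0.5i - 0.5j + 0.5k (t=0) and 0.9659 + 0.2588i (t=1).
-0.7648 - 0.4457i - 0.329j + 0.329k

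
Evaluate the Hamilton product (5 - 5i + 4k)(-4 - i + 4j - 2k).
-17 - i + 6j - 46k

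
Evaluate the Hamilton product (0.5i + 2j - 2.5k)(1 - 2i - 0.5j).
2 - 0.75i + 7j + 1.25k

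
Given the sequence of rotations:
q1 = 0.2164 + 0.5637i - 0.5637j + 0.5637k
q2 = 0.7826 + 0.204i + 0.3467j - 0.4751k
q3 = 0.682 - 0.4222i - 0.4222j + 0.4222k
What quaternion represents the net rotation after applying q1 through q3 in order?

q2 · q1 = 0.5176 + 0.4129i - 0.7489j + 0.0279k
q3 · q2 · q1 = 0.1994 + 0.3675i - 0.5432j + 0.7281k
0.1994 + 0.3675i - 0.5432j + 0.7281k


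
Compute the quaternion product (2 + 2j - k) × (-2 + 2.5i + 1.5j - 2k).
-9 + 2.5i - 3.5j - 7k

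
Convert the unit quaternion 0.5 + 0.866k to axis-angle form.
axis = (0, 0, 1), θ = 2π/3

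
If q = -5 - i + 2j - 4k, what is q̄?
-5 + i - 2j + 4k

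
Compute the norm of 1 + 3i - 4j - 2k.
√30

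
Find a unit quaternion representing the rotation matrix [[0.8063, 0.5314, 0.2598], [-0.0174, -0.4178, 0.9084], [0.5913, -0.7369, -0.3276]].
0.515 - 0.7987i - 0.1609j - 0.2664k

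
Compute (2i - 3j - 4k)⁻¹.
-0.069i + 0.1034j + 0.1379k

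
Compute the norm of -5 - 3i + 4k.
√50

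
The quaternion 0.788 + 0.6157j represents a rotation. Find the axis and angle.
axis = (0, 1, 0), θ = 76°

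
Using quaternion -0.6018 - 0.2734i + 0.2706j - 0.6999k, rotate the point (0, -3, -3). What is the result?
(2.8, 2.511, -1.963)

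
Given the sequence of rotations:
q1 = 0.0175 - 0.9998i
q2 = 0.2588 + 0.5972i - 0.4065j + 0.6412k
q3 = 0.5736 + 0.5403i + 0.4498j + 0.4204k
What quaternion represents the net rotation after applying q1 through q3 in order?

q2 · q1 = 0.6016 - 0.2483i - 0.6482j - 0.3952k
q3 · q2 · q1 = 0.9369 + 0.2774i + 0.0079j - 0.2123k
0.9369 + 0.2774i + 0.0079j - 0.2123k


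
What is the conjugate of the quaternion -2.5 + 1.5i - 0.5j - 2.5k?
-2.5 - 1.5i + 0.5j + 2.5k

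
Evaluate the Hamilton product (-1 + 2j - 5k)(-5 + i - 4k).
-15 - 9i - 15j + 27k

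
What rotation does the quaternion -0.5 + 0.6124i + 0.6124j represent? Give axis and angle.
axis = (√2/2, √2/2, 0), θ = 4π/3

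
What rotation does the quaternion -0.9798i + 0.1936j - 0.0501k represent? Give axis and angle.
axis = (-0.9798, 0.1936, -0.0501), θ = π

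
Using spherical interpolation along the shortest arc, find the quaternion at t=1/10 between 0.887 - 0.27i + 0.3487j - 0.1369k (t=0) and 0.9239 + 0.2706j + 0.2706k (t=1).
0.9011 - 0.245i + 0.3446j - 0.096k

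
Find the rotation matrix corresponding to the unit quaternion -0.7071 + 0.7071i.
[[1, 0, 0], [0, 0, 1], [0, -1, 0]]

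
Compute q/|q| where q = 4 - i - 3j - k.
0.7698 - 0.1925i - 0.5774j - 0.1925k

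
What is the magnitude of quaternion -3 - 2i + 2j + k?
√18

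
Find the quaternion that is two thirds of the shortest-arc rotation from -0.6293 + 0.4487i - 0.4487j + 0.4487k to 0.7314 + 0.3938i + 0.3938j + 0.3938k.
-0.848 - 0.1159i - 0.5041j - 0.1159k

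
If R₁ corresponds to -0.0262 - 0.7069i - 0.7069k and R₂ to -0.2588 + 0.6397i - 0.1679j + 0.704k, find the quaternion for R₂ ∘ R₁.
0.9566 + 0.2849i - 0.0411j + 0.0458k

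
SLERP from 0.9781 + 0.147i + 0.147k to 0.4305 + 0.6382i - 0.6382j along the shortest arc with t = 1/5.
0.94 + 0.2781i - 0.1523j + 0.1258k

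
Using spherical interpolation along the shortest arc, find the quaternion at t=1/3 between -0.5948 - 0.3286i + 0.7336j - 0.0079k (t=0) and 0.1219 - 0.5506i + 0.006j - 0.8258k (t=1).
-0.4362 - 0.5304i + 0.6112j - 0.3934k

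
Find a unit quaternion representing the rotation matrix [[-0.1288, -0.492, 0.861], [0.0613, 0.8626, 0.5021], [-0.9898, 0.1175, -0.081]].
0.6428 - 0.1496i + 0.7198j + 0.2152k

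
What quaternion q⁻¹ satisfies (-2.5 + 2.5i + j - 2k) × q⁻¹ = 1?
-0.1429 - 0.1429i - 0.0571j + 0.1143k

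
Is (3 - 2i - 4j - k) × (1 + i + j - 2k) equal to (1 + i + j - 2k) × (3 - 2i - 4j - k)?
No: pq = 7 + 10i - 6j - 5k ≠ 7 - 8i + 4j - 9k = qp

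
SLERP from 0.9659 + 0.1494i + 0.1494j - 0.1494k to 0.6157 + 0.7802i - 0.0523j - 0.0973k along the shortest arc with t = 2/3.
0.7866 + 0.6049i + 0.0176j - 0.1231k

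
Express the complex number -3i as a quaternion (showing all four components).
0 - 3i + 0j + 0k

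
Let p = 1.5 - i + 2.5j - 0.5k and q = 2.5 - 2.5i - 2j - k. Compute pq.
5.75 - 9.75i + 3.5j + 5.5k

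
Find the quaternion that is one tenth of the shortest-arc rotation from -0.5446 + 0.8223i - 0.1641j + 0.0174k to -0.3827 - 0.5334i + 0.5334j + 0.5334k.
-0.4677 + 0.8527i - 0.2264j - 0.0538k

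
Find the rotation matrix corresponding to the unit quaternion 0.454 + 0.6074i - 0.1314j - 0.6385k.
[[0.1501, 0.4201, -0.895], [-0.7394, -0.5532, -0.3837], [-0.6563, 0.7193, 0.2276]]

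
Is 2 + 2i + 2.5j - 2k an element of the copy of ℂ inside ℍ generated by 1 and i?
No. The quaternion 2 + 2i + 2.5j - 2k has j-coefficient y = 2.5 and k-coefficient z = -2, not both zero, so it does not lie in the complex subalgebra spanned by 1 and i.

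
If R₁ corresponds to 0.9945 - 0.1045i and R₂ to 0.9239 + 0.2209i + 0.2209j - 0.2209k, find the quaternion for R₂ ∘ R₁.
0.9419 + 0.1231i + 0.2428j - 0.1966k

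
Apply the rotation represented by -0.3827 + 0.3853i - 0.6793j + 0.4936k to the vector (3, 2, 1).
(-0.622, -2.648, -2.57)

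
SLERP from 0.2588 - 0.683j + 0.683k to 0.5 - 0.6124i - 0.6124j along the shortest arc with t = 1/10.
0.2999 - 0.0724i - 0.7078j + 0.6354k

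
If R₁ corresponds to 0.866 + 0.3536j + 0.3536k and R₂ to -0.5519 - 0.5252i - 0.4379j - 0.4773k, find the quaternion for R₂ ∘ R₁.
-0.1543 - 0.4409i - 0.3887j - 0.7942k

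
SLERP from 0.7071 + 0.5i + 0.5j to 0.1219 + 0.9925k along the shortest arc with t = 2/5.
0.6203 + 0.3902i + 0.3902j + 0.5574k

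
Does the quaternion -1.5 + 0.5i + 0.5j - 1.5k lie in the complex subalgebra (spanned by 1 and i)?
No. The quaternion -1.5 + 0.5i + 0.5j - 1.5k has j-coefficient y = 0.5 and k-coefficient z = -1.5, not both zero, so it does not lie in the complex subalgebra spanned by 1 and i.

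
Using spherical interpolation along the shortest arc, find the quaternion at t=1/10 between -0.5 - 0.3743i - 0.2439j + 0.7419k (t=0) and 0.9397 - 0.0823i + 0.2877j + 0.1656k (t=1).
-0.5914 - 0.3429i - 0.2668j + 0.6794k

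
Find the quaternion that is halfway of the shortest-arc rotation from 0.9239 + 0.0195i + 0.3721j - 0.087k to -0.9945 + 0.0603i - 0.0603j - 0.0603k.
0.9752 - 0.0207i + 0.2198j - 0.0136k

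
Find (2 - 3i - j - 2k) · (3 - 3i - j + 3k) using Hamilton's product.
2 - 20i + 10j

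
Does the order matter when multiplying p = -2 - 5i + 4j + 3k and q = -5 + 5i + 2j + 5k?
Yes: pq = 12 + 29i + 16j - 55k ≠ 12 + i - 64j + 5k = qp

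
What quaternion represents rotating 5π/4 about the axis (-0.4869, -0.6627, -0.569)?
-0.3827 - 0.4498i - 0.6123j - 0.5257k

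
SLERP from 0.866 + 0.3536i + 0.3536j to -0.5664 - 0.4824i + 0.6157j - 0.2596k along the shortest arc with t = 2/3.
0.7763 + 0.5061i - 0.3208j + 0.1955k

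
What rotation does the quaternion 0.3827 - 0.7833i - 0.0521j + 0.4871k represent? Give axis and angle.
axis = (-0.8478, -0.0564, 0.5272), θ = 3π/4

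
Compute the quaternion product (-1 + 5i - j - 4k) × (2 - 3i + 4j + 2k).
25 + 27i - 4j + 7k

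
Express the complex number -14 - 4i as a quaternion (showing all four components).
-14 - 4i + 0j + 0k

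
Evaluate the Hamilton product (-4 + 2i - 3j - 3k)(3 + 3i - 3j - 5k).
-42 + 4j + 14k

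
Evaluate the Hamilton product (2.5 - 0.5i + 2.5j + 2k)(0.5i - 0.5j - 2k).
5.5 - 2.75i - 1.25j - 6k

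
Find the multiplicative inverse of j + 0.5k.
-0.8j - 0.4k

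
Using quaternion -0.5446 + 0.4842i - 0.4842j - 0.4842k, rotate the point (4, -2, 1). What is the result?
(2.3, 1.106, -3.806)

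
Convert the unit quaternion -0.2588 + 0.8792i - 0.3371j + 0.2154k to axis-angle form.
axis = (0.9102, -0.349, 0.223), θ = 7π/6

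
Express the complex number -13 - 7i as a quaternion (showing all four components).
-13 - 7i + 0j + 0k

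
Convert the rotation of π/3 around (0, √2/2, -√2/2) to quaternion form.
0.866 + 0.3536j - 0.3536k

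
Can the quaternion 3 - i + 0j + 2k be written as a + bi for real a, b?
No. The quaternion 3 - i + 2k has j-coefficient y = 0 and k-coefficient z = 2, not both zero, so it does not lie in the complex subalgebra spanned by 1 and i.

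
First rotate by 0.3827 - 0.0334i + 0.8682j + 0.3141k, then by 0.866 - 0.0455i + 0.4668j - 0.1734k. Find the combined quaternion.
-0.0209 + 0.2508i + 0.9506j + 0.1817k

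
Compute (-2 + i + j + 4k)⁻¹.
-0.0909 - 0.0455i - 0.0455j - 0.1818k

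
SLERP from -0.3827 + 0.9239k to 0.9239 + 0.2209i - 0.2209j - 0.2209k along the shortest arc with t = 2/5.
-0.6805 - 0.1016i + 0.1016j + 0.7186k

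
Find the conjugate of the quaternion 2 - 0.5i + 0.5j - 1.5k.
2 + 0.5i - 0.5j + 1.5k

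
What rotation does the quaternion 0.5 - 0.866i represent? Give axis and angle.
axis = (-1, 0, 0), θ = 2π/3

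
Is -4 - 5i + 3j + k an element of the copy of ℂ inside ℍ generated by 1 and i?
No. The quaternion -4 - 5i + 3j + k has j-coefficient y = 3 and k-coefficient z = 1, not both zero, so it does not lie in the complex subalgebra spanned by 1 and i.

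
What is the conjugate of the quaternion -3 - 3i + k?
-3 + 3i - k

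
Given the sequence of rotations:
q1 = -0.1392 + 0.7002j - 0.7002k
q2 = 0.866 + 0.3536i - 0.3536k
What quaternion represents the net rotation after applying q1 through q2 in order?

q2 · q1 = -0.3681 + 0.1984i + 0.854j - 0.3096k
-0.3681 + 0.1984i + 0.854j - 0.3096k


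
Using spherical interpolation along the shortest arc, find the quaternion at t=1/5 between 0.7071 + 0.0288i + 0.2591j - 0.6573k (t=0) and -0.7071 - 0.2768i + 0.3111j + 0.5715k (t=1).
0.7311 + 0.0828i + 0.1461j - 0.6613k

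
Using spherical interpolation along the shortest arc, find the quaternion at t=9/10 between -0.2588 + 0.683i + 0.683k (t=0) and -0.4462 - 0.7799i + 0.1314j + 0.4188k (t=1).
0.3957 + 0.8559i - 0.1275j - 0.3077k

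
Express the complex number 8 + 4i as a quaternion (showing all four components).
8 + 4i + 0j + 0k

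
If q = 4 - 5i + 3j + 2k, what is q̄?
4 + 5i - 3j - 2k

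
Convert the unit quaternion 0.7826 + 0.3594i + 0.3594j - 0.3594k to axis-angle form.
axis = (√3/3, √3/3, -√3/3), θ = 77°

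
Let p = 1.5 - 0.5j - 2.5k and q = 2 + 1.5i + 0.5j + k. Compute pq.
5.75 + 3i - 4j - 2.75k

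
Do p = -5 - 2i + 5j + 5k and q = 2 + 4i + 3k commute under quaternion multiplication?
No: pq = -17 - 9i + 36j - 25k ≠ -17 - 39i - 16j + 15k = qp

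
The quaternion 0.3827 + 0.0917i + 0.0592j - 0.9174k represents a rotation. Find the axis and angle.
axis = (0.0993, 0.0641, -0.993), θ = 3π/4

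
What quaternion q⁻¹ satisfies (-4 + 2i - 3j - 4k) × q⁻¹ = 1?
-0.0889 - 0.0444i + 0.0667j + 0.0889k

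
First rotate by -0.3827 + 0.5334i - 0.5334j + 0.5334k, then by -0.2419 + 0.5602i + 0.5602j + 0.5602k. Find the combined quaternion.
-0.2062 + 0.2542i - 0.0854j - 0.941k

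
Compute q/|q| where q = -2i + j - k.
-0.8165i + 0.4082j - 0.4082k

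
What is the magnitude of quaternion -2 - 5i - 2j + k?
√34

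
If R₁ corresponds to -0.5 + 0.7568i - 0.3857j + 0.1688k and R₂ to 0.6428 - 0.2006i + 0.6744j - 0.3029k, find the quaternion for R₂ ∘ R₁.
0.1417 + 0.5838i - 0.7805j - 0.1731k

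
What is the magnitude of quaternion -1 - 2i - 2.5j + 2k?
3.905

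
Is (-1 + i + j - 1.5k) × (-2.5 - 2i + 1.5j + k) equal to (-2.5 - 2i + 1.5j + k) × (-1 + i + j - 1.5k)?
No: pq = 4.5 + 2.75i - 2j + 6.25k ≠ 4.5 - 3.75i - 6j - 0.75k = qp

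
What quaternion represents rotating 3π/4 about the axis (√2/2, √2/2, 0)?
0.3827 + 0.6533i + 0.6533j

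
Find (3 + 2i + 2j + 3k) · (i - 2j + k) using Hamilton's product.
-1 + 11i - 5j - 3k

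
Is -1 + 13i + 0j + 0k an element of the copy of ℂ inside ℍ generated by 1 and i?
Yes. The quaternion -1 + 13i has j- and k-coefficients y = z = 0, so it lies in the complex subalgebra spanned by 1 and i.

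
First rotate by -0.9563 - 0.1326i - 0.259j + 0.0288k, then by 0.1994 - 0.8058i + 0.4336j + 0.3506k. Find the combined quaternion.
-0.1953 + 0.8474i - 0.4896j - 0.0633k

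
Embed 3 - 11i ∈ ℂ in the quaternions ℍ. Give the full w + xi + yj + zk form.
3 - 11i + 0j + 0k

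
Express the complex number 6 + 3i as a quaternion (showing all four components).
6 + 3i + 0j + 0k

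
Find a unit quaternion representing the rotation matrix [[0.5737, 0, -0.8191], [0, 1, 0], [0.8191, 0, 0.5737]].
0.887 - 0.4617j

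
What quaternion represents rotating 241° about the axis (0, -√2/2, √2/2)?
-0.5075 - 0.6093j + 0.6093k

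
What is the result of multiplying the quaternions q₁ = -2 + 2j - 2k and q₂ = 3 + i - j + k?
-2 - 2i + 6j - 10k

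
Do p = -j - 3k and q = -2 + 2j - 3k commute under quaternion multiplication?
No: pq = -7 + 9i + 2j + 6k ≠ -7 - 9i + 2j + 6k = qp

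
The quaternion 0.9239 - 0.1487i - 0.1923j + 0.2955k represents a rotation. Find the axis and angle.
axis = (-0.3886, -0.5026, 0.7723), θ = π/4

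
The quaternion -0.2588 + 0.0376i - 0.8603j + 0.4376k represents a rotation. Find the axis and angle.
axis = (0.0389, -0.8906, 0.453), θ = 7π/6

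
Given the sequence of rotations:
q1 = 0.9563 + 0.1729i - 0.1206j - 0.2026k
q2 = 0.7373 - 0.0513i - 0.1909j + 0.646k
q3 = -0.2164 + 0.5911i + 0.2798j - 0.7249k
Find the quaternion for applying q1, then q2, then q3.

q2 · q1 = 0.8218 + 0.195i - 0.1702j + 0.5076k
q3 · q2 · q1 = 0.1225 + 0.4622i - 0.1746j - 0.8607k
0.1225 + 0.4622i - 0.1746j - 0.8607k


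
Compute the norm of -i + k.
√2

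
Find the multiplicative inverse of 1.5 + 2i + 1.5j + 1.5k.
0.1395 - 0.186i - 0.1395j - 0.1395k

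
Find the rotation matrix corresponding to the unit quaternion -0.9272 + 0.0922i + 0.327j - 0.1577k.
[[0.7364, -0.2321, -0.6355], [0.3527, 0.9333, 0.0678], [0.5773, -0.2741, 0.7691]]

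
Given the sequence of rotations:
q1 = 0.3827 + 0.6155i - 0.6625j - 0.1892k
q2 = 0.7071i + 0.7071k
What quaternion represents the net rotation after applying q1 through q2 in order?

q2 · q1 = -0.3014 + 0.7391i + 0.569j - 0.1978k
-0.3014 + 0.7391i + 0.569j - 0.1978k


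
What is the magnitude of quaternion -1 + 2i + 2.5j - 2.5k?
4.183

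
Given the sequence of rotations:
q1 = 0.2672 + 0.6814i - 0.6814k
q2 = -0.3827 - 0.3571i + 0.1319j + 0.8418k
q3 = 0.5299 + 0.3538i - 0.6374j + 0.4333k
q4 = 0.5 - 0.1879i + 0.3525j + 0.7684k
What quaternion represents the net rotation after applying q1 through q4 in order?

q2 · q1 = 0.7147 - 0.4461i + 0.3655j + 0.3958k
q3 · q2 · q1 = 0.598 - 0.3942i - 0.5952j + 0.3644k
q4 · q3 · q2 · q1 = 0.1547 + 0.2763i - 0.3212j + 0.8925k
0.1547 + 0.2763i - 0.3212j + 0.8925k


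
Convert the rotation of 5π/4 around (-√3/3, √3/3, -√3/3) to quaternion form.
-0.3827 - 0.5334i + 0.5334j - 0.5334k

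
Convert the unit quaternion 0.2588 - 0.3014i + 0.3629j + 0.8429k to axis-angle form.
axis = (-0.312, 0.3757, 0.8726), θ = 5π/6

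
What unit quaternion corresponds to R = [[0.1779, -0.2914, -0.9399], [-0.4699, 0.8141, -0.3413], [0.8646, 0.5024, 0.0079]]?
0.7071 + 0.2983i - 0.638j - 0.0631k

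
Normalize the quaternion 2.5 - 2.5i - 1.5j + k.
0.6299 - 0.6299i - 0.378j + 0.252k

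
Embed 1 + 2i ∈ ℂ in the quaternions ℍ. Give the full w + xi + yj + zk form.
1 + 2i + 0j + 0k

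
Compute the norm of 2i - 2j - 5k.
√33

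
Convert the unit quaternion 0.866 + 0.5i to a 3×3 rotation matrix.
[[1, 0, 0], [0, 0.5, -0.866], [0, 0.866, 0.5]]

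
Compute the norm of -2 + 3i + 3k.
√22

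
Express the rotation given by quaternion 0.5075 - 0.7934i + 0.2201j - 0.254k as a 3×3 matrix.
[[0.7741, -0.0914, 0.6264], [-0.6071, -0.388, 0.6935], [0.1796, -0.9171, -0.3559]]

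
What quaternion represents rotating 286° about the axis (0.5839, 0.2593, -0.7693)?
-0.7986 + 0.3514i + 0.1561j - 0.463k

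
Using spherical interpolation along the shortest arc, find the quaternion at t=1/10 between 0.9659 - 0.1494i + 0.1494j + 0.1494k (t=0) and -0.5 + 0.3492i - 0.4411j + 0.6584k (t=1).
0.9624 - 0.1816i + 0.1927j + 0.0602k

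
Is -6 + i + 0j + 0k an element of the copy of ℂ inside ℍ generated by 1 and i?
Yes. The quaternion -6 + i has j- and k-coefficients y = z = 0, so it lies in the complex subalgebra spanned by 1 and i.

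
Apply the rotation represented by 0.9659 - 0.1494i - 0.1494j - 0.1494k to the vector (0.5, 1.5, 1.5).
(0.589, 1.744, 1.167)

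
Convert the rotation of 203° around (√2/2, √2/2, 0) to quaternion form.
-0.1994 + 0.6929i + 0.6929j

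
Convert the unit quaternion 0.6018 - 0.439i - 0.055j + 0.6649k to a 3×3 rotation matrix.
[[0.1098, -0.752, -0.65], [0.8486, -0.2696, 0.4552], [-0.5176, -0.6015, 0.6085]]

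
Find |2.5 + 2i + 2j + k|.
3.905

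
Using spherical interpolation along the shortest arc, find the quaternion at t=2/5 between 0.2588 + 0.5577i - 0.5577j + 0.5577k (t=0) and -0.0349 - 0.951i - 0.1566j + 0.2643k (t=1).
0.2043 + 0.8846i - 0.3225j + 0.2679k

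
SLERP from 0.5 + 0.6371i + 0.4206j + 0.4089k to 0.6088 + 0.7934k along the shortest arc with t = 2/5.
0.6007 + 0.4174i + 0.2755j + 0.6238k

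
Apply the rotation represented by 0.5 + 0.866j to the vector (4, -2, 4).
(1.464, -2, -5.464)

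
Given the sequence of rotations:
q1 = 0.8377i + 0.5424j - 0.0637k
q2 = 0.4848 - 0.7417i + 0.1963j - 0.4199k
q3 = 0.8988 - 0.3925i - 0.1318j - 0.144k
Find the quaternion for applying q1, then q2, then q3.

q2 · q1 = 0.4881 + 0.6214i - 0.136j - 0.5976k
q3 · q2 · q1 = 0.5786 + 0.4261i - 0.5106j - 0.4721k
0.5786 + 0.4261i - 0.5106j - 0.4721k


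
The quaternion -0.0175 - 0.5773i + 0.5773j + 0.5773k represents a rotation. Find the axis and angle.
axis = (-√3/3, √3/3, √3/3), θ = 182°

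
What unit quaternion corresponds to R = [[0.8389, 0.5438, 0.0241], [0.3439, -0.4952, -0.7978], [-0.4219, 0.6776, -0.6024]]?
0.4305 + 0.8568i + 0.259j - 0.1161k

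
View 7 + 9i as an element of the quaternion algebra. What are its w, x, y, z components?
7 + 9i + 0j + 0k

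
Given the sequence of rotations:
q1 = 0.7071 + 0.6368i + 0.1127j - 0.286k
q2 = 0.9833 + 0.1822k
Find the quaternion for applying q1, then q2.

q2 · q1 = 0.7474 + 0.6056i + 0.2268j - 0.1524k
0.7474 + 0.6056i + 0.2268j - 0.1524k


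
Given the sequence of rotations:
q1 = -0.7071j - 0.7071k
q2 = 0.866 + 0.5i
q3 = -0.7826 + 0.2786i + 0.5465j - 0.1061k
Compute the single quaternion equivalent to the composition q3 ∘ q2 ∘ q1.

q2 · q1 = -0.2588j - 0.9659k
q3 · q2 · q1 = 0.039 - 0.5553i + 0.4716j + 0.6838k
0.039 - 0.5553i + 0.4716j + 0.6838k


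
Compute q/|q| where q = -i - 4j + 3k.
-0.1961i - 0.7845j + 0.5883k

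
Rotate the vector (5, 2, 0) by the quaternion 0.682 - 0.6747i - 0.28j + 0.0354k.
(4.863, 2.305, -0.209)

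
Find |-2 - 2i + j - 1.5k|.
3.354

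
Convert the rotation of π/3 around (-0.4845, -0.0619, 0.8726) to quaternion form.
0.866 - 0.2422i - 0.0309j + 0.4363k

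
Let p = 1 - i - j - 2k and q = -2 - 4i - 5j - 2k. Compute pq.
-15 - 10i + 3j + 3k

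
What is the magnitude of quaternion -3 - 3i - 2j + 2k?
√26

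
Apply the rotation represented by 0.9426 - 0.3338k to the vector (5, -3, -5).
(1.998, -5.478, -5)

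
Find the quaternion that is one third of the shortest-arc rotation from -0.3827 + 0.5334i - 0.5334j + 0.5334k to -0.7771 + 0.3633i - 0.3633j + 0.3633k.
-0.5299 + 0.4896i - 0.4896j + 0.4896k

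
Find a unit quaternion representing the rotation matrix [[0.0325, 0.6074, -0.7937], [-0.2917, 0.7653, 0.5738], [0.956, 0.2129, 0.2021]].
0.7071 - 0.1276i - 0.6186j - 0.3179k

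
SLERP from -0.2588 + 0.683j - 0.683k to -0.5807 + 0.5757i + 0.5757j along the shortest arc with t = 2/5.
-0.4419 + 0.2661i + 0.724j - 0.4579k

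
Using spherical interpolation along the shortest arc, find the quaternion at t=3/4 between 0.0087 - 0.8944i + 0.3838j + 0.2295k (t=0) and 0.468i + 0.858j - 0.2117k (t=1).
0.0031 - 0.732i - 0.6259j + 0.2692k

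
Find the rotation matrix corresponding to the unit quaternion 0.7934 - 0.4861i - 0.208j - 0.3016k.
[[0.7315, 0.6808, -0.0368], [-0.2764, 0.3455, 0.8968], [0.6233, -0.6459, 0.4409]]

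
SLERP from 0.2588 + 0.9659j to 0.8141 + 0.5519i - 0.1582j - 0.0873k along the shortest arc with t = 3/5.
0.7902 + 0.4357i + 0.4255j - 0.0689k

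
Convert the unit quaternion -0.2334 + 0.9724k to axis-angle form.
axis = (0, 0, 1), θ = 207°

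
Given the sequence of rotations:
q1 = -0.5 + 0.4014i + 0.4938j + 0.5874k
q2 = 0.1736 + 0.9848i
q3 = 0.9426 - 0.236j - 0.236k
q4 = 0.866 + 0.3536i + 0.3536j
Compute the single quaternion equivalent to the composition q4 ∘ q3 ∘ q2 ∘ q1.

q2 · q1 = -0.4821 - 0.4227i - 0.4927j + 0.5883k
q3 · q2 · q1 = -0.4319 - 0.6536i - 0.2509j + 0.5685k
q4 · q3 · q2 · q1 = -0.0542 - 0.5177i - 0.571j + 0.6347k
-0.0542 - 0.5177i - 0.571j + 0.6347k


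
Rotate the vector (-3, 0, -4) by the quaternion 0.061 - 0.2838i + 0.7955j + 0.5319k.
(3.314, -2.364, 2.904)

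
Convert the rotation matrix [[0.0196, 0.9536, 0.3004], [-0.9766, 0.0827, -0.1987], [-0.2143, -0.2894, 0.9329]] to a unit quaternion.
0.7133 - 0.0318i + 0.1804j - 0.6765k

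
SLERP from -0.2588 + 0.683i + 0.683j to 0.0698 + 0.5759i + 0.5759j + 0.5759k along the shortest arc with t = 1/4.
-0.1824 + 0.6865i + 0.6865j + 0.1554k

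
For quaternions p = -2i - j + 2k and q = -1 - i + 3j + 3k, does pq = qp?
No: pq = -5 - 7i + 5j - 9k ≠ -5 + 11i - 3j + 5k = qp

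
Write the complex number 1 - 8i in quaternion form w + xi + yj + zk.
1 - 8i + 0j + 0k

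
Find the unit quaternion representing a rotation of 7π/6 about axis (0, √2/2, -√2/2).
-0.2588 + 0.683j - 0.683k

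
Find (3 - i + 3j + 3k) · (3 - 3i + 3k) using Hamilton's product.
-3 - 3i + 3j + 27k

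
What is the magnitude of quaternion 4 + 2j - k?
√21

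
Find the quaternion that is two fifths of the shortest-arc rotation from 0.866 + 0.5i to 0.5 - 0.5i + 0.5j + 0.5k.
0.9191 + 0.1081i + 0.2679j + 0.2679k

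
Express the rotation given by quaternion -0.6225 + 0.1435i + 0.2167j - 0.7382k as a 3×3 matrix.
[[-0.1838, -0.8569, -0.4817], [0.9813, -0.1311, -0.1413], [0.0579, -0.4986, 0.8649]]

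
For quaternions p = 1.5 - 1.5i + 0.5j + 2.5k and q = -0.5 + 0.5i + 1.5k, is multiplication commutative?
No: pq = -3.75 + 2.25i + 3.25j + 0.75k ≠ -3.75 + 0.75i - 3.75j + 1.25k = qp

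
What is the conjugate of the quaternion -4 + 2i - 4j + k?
-4 - 2i + 4j - k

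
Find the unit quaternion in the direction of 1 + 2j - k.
0.4082 + 0.8165j - 0.4082k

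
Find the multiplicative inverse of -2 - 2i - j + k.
-0.2 + 0.2i + 0.1j - 0.1k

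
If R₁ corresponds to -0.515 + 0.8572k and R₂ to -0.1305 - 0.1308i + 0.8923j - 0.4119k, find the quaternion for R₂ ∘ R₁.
0.4203 + 0.8322i - 0.3474j + 0.1003k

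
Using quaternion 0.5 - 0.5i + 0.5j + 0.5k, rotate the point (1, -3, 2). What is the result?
(3, 2, -1)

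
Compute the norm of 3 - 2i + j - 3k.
√23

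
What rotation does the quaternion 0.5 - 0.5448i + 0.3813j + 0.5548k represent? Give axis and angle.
axis = (-0.6291, 0.4403, 0.6406), θ = 2π/3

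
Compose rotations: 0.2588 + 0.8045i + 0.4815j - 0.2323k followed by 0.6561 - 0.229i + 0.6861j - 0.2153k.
-0.0263 + 0.4129i + 0.2671j - 0.8704k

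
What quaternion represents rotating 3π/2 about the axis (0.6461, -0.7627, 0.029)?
-0.7071 + 0.4569i - 0.5393j + 0.0205k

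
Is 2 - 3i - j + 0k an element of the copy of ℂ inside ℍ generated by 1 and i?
No. The quaternion 2 - 3i - j has j-coefficient y = -1 and k-coefficient z = 0, not both zero, so it does not lie in the complex subalgebra spanned by 1 and i.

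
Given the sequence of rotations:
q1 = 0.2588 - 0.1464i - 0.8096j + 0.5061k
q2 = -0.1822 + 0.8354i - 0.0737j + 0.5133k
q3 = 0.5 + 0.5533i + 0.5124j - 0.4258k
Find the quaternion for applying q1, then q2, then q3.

q2 · q1 = -0.2443 + 0.6211i - 0.3695j - 0.6465k
q3 · q2 · q1 = -0.5518 - 0.3132i - 0.2167j - 0.7419k
-0.5518 - 0.3132i - 0.2167j - 0.7419k


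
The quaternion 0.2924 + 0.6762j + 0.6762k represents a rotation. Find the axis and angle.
axis = (0, √2/2, √2/2), θ = 146°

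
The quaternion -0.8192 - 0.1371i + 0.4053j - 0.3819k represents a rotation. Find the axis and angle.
axis = (-0.2391, 0.7067, -0.6659), θ = 290°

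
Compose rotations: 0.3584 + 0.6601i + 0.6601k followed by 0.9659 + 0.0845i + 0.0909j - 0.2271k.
0.4403 + 0.7279i - 0.1731j + 0.4962k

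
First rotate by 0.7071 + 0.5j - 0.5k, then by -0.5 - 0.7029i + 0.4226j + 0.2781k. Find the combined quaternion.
-0.4258 - 0.8474i - 0.3026j + 0.0952k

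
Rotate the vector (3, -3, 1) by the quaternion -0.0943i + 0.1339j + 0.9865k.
(-3.057, 3.081, -0.404)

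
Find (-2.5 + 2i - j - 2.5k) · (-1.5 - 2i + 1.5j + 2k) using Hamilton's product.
14.25 + 3.75i - 1.25j - 0.25k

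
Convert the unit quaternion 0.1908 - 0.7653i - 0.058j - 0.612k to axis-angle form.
axis = (-0.7796, -0.0591, -0.6235), θ = 158°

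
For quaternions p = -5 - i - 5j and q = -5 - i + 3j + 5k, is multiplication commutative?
No: pq = 39 - 15i + 15j - 33k ≠ 39 + 35i + 5j - 17k = qp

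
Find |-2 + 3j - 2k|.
√17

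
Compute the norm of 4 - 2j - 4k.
6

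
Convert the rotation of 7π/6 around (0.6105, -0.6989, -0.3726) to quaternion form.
-0.2588 + 0.5897i - 0.6751j - 0.3599k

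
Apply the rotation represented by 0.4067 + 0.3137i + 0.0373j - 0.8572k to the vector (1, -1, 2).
(-2.208, -0.646, 0.841)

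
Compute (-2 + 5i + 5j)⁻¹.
-0.037 - 0.0926i - 0.0926j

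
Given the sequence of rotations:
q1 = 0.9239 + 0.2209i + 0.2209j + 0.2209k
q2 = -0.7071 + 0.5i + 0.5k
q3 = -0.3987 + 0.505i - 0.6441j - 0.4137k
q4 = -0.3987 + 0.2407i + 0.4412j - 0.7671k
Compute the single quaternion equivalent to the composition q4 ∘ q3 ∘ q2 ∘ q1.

q2 · q1 = -0.8742 + 0.1953i - 0.1562j + 0.4162k
q3 · q2 · q1 = 0.3215 - 0.852i + 0.3344j + 0.2426k
q4 · q3 · q2 · q1 = 0.1155 + 0.7806i + 0.6037j + 0.113k
0.1155 + 0.7806i + 0.6037j + 0.113k


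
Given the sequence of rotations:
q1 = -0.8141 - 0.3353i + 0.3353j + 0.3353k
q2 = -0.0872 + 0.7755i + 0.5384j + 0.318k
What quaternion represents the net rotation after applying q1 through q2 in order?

q2 · q1 = 0.0439 - 0.5282i - 0.8342j + 0.1524k
0.0439 - 0.5282i - 0.8342j + 0.1524k


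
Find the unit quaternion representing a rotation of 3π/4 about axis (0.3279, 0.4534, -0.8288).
0.3827 + 0.3029i + 0.4189j - 0.7657k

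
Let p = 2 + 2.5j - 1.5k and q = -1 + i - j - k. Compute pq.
-1 - 2i - 6j - 3k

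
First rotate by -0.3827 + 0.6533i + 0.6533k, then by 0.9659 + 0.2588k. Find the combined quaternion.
-0.5387 + 0.631i + 0.1691j + 0.532k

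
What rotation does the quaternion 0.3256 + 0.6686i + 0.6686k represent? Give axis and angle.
axis = (√2/2, 0, √2/2), θ = 142°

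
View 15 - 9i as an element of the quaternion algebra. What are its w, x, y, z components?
15 - 9i + 0j + 0k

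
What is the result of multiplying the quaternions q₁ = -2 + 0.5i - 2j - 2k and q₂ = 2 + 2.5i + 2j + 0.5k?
-0.25 - i - 13.25j + k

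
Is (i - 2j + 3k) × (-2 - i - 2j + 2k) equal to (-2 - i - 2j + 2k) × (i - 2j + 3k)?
No: pq = -9 - j - 10k ≠ -9 - 4i + 9j - 2k = qp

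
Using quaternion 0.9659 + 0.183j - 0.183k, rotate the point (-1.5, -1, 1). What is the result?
(-1.299, -0.47, 1.53)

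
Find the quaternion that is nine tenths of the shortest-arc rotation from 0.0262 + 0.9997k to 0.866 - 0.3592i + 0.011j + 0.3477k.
0.8222 - 0.3396i + 0.0104j + 0.4567k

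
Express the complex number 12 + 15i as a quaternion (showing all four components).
12 + 15i + 0j + 0k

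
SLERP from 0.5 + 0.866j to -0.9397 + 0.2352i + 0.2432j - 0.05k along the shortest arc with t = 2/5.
0.8523 - 0.1217i + 0.508j + 0.0259k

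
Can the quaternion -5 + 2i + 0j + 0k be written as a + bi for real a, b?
Yes. The quaternion -5 + 2i has j- and k-coefficients y = z = 0, so it lies in the complex subalgebra spanned by 1 and i.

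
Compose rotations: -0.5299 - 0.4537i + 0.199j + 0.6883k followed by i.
0.4537 - 0.5299i - 0.6883j + 0.199k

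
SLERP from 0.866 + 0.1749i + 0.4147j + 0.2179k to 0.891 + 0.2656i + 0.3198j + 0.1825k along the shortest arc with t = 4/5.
0.8874 + 0.2478i + 0.3393j + 0.1899k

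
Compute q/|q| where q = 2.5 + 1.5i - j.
0.8111 + 0.4867i - 0.3244j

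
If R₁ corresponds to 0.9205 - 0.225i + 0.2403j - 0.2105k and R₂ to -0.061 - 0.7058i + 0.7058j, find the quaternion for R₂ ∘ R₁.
-0.3846 - 0.7845i + 0.4865j + 0.002k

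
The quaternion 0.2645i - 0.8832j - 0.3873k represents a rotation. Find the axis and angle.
axis = (0.2645, -0.8832, -0.3873), θ = π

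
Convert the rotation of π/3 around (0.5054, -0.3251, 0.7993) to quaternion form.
0.866 + 0.2527i - 0.1626j + 0.3997k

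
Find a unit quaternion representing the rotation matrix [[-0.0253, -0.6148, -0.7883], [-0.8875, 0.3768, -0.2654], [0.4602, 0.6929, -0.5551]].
-0.4462 - 0.5369i + 0.6995j + 0.1528k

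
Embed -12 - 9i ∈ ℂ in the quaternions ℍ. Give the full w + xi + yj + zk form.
-12 - 9i + 0j + 0k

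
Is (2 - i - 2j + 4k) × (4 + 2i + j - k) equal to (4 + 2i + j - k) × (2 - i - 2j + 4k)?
No: pq = 16 - 2i + j + 17k ≠ 16 + 2i - 13j + 11k = qp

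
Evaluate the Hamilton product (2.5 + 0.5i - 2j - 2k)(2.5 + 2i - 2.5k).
0.25 + 11.25i - 7.75j - 7.25k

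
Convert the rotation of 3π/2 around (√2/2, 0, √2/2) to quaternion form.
-0.7071 + 0.5i + 0.5k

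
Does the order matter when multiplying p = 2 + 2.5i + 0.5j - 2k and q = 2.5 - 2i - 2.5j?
Yes: pq = 11.25 - 2.75i + 0.25j - 10.25k ≠ 11.25 + 7.25i - 7.75j + 0.25k = qp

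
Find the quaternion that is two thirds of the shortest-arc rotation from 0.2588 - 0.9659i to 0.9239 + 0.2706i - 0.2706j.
-0.6656 - 0.7092i + 0.2324j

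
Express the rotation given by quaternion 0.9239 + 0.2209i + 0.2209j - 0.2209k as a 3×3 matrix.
[[0.8048, 0.5058, 0.3106], [-0.3106, 0.8048, -0.5058], [-0.5058, 0.3106, 0.8048]]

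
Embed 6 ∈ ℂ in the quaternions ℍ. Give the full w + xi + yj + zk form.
6 + 0i + 0j + 0k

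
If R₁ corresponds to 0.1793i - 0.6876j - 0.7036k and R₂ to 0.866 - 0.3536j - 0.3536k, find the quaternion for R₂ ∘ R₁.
-0.4919 + 0.1609i - 0.6589j - 0.5459k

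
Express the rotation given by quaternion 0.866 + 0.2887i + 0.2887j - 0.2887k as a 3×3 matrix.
[[0.6666, 0.6667, 0.3333], [-0.3333, 0.6666, -0.6667], [-0.6667, 0.3333, 0.6666]]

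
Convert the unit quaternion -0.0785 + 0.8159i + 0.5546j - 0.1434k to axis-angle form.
axis = (0.8184, 0.5563, -0.1438), θ = 189°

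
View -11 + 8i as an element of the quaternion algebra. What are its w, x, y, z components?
-11 + 8i + 0j + 0k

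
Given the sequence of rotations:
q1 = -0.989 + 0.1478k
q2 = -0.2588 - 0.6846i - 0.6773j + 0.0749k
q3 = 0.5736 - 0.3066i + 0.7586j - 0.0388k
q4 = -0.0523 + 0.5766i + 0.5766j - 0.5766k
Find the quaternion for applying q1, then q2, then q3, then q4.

q2 · q1 = 0.2449 + 0.577i + 0.771j - 0.1123k
q3 · q2 · q1 = -0.2719 + 0.2006i + 0.5712j - 0.748k
q4 · q3 · q2 · q1 = -0.8621 - 0.2692i + 0.129j + 0.4096k
-0.8621 - 0.2692i + 0.129j + 0.4096k


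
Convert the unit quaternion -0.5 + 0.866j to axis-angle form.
axis = (0, 1, 0), θ = 4π/3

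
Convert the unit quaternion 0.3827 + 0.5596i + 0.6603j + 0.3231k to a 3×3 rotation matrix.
[[-0.0808, 0.4917, 0.867], [0.9863, 0.1649, -0.0016], [-0.1438, 0.855, -0.4983]]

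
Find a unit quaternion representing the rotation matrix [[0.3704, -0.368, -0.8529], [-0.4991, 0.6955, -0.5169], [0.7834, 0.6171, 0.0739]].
0.7314 + 0.3876i - 0.5593j - 0.0448k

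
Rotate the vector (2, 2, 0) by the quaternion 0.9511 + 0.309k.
(0.443, 2.794, 0)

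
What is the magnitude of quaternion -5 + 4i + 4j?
√57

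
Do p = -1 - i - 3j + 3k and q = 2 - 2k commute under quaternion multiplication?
No: pq = 4 + 4i - 8j + 8k ≠ 4 - 8i - 4j + 8k = qp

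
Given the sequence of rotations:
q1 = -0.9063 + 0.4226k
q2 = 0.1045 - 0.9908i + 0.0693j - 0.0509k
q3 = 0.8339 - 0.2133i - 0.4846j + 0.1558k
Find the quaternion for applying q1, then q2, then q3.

q2 · q1 = -0.0732 + 0.9272i + 0.3559j + 0.0903k
q3 · q2 · q1 = 0.2951 + 0.6896i + 0.496j + 0.4373k
0.2951 + 0.6896i + 0.496j + 0.4373k


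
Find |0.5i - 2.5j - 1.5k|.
2.958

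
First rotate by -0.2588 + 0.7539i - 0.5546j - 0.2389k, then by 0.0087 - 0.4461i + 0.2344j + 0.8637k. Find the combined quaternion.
0.6704 + 0.545i + 0.4791j - 0.1549k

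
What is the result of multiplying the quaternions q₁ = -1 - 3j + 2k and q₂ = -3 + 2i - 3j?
-6 + 4i + 16j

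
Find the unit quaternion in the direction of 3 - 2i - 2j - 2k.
0.6547 - 0.4364i - 0.4364j - 0.4364k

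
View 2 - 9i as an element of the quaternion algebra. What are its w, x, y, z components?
2 - 9i + 0j + 0k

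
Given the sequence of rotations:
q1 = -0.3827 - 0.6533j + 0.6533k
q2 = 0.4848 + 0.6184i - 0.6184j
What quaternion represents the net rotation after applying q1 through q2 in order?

q2 · q1 = -0.5895 - 0.6407i - 0.4841j - 0.0873k
-0.5895 - 0.6407i - 0.4841j - 0.0873k


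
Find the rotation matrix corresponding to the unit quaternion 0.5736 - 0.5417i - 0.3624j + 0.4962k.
[[0.2449, -0.1766, -0.9533], [0.9619, -0.0793, 0.2618], [-0.1218, -0.9811, 0.1505]]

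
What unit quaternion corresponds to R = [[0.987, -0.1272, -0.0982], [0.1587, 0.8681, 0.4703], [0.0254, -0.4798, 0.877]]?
0.9659 - 0.2459i - 0.032j + 0.074k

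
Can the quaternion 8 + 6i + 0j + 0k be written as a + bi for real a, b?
Yes. The quaternion 8 + 6i has j- and k-coefficients y = z = 0, so it lies in the complex subalgebra spanned by 1 and i.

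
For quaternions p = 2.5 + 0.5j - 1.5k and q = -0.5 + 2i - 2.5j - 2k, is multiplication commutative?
No: pq = -3 + 0.25i - 9.5j - 5.25k ≠ -3 + 9.75i - 3.5j - 3.25k = qp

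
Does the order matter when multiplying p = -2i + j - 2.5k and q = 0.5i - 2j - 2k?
Yes: pq = -2 - 7i - 5.25j + 3.5k ≠ -2 + 7i + 5.25j - 3.5k = qp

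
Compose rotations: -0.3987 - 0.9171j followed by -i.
0.3987i + 0.9171k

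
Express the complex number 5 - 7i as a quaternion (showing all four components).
5 - 7i + 0j + 0k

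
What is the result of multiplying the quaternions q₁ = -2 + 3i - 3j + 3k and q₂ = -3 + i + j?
6 - 14i + 10j - 3k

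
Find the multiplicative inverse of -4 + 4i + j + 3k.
-0.0952 - 0.0952i - 0.0238j - 0.0714k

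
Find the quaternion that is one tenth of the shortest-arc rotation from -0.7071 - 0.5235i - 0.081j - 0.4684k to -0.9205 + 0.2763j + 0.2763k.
-0.7718 - 0.4891i - 0.0423j - 0.4042k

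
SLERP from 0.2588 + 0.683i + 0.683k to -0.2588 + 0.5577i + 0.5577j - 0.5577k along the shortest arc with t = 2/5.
0.3503 + 0.2209i - 0.3163j + 0.8535k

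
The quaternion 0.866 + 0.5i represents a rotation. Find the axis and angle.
axis = (1, 0, 0), θ = π/3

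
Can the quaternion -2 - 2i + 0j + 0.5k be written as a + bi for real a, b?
No. The quaternion -2 - 2i + 0.5k has j-coefficient y = 0 and k-coefficient z = 0.5, not both zero, so it does not lie in the complex subalgebra spanned by 1 and i.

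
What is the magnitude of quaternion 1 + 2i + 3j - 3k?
√23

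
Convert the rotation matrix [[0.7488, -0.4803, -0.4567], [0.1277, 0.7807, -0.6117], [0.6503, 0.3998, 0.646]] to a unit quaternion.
0.891 + 0.2838i - 0.3106j + 0.1706k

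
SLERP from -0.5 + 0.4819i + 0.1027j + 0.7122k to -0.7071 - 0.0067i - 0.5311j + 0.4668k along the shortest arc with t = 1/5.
-0.5817 + 0.4037i - 0.0347j + 0.7053k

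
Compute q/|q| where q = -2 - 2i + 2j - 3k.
-0.4364 - 0.4364i + 0.4364j - 0.6547k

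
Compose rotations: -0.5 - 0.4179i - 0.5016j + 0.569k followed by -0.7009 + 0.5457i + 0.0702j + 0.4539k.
0.3554 + 0.2877i - 0.1837j - 0.8701k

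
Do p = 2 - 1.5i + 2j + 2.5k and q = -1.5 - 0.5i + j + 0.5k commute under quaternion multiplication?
No: pq = -7 - 0.25i - 1.5j - 3.25k ≠ -7 + 2.75i - 0.5j - 2.25k = qp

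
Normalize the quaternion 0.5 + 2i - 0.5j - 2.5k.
0.1525 + 0.61i - 0.1525j - 0.7625k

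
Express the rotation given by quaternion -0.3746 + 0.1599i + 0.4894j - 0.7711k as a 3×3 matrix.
[[-0.6682, -0.4212, -0.6133], [0.7342, -0.2403, -0.635], [0.1201, -0.8745, 0.4698]]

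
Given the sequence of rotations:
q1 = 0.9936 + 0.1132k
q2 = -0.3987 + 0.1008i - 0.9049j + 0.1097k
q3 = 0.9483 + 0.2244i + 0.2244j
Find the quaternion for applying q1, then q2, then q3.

q2 · q1 = -0.4086 - 0.0023i - 0.9105j + 0.0639k
q3 · q2 · q1 = -0.1826 - 0.0795i - 0.9695j - 0.1432k
-0.1826 - 0.0795i - 0.9695j - 0.1432k


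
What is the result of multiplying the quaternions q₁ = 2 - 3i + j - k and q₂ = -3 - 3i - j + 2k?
-12 + 4i + 4j + 13k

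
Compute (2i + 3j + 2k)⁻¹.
-0.1176i - 0.1765j - 0.1176k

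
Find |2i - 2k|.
√8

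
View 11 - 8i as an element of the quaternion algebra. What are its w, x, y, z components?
11 - 8i + 0j + 0k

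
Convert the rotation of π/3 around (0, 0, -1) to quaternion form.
0.866 - 0.5k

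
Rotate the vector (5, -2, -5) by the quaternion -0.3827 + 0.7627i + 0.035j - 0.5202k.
(7.073, 0.93, -1.764)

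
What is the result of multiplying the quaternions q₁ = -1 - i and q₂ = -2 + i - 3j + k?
3 + i + 4j + 2k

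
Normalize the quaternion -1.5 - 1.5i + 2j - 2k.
-0.4243 - 0.4243i + 0.5657j - 0.5657k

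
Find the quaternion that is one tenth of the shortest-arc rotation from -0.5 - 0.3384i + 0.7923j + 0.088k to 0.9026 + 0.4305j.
-0.6188 - 0.3293i + 0.7081j + 0.0856k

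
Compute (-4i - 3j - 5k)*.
4i + 3j + 5k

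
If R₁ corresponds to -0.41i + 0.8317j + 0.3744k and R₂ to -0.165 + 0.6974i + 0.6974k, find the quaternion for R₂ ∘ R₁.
0.0248 - 0.5124i - 0.6843j + 0.5183k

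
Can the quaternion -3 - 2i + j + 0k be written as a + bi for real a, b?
No. The quaternion -3 - 2i + j has j-coefficient y = 1 and k-coefficient z = 0, not both zero, so it does not lie in the complex subalgebra spanned by 1 and i.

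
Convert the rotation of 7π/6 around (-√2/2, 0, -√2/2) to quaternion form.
-0.2588 - 0.683i - 0.683k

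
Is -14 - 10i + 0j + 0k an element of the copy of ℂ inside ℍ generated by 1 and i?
Yes. The quaternion -14 - 10i has j- and k-coefficients y = z = 0, so it lies in the complex subalgebra spanned by 1 and i.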